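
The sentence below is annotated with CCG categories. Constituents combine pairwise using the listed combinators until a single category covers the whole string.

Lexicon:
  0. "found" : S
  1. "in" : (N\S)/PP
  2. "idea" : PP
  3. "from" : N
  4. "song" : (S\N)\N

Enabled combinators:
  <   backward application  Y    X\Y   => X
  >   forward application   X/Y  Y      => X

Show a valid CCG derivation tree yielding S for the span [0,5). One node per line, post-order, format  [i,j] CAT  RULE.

[0,1] S  lex  "found"
[1,2] (N\S)/PP  lex  "in"
[2,3] PP  lex  "idea"
[1,3] N\S  >  k=2
[0,3] N  <  k=1
[3,4] N  lex  "from"
[4,5] (S\N)\N  lex  "song"
[3,5] S\N  <  k=4
[0,5] S  <  k=3

[0,5] S   <
  [0,3] N   <
    [0,1] "found" : S
    [1,3] N\S   >
      [1,2] "in" : (N\S)/PP
      [2,3] "idea" : PP
  [3,5] S\N   <
    [3,4] "from" : N
    [4,5] "song" : (S\N)\N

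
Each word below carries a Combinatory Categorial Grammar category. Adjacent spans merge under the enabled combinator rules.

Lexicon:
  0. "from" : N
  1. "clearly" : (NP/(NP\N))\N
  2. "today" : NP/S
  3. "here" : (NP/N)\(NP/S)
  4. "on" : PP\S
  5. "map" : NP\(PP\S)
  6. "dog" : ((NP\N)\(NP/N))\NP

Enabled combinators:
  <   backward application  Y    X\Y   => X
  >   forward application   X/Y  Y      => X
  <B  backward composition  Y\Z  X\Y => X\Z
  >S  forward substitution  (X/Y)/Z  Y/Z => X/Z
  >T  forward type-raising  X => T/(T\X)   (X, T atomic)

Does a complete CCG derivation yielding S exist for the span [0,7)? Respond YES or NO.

N (NP/(NP\N))\N NP/S (NP/N)\(NP/S) PP\S NP\(PP\S) ((NP\N)\(NP/N))\NP
CKY chart[0,7] = {N/(N\NP), NP, NP/(NP\NP), PP/(PP\NP), S/(S\NP)}; S ∉ chart

NO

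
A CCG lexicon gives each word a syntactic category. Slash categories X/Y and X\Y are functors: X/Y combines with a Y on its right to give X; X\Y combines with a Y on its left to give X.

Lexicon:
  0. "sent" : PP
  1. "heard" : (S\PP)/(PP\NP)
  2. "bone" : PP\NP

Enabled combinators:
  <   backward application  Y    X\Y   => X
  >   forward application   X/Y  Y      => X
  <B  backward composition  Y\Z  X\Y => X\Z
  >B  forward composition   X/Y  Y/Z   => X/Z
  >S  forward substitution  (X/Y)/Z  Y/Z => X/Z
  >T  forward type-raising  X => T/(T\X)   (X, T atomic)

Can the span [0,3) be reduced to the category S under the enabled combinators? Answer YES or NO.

[0,3] S   <
  [0,1] "sent" : PP
  [1,3] S\PP   >
    [1,2] "heard" : (S\PP)/(PP\NP)
    [2,3] "bone" : PP\NP

YES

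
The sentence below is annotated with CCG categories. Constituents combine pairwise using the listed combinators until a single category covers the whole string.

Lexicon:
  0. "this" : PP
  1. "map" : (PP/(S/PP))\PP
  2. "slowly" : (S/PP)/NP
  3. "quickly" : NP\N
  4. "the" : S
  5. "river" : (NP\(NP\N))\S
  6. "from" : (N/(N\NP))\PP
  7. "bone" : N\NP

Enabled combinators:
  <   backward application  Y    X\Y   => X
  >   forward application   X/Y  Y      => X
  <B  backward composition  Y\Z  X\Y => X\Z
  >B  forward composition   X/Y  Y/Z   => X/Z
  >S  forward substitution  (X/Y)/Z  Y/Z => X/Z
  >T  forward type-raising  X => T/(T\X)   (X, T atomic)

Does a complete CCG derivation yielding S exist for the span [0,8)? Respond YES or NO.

NO

PP (PP/(S/PP))\PP (S/PP)/NP NP\N S (NP\(NP\N))\S (N/(N\NP))\PP N\NP
CKY chart[0,8] = {N, N/(N\N), NP/(NP\N), PP/(PP\N), S/(S\N)}; S ∉ chart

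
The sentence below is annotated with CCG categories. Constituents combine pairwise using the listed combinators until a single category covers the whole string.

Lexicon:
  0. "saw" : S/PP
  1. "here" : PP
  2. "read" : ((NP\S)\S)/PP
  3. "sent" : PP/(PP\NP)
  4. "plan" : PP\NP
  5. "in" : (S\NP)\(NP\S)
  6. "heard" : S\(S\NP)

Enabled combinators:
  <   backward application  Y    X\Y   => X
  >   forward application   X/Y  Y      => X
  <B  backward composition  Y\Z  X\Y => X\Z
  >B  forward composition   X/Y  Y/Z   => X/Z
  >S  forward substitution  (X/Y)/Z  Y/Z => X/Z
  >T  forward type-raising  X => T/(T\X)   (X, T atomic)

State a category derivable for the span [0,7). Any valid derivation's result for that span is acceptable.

S

[0,7] S   <
  [0,6] S\NP   <
    [0,5] NP\S   <
      [0,2] S   >
        [0,1] "saw" : S/PP
        [1,2] "here" : PP
      [2,5] (NP\S)\S   >
        [2,3] "read" : ((NP\S)\S)/PP
        [3,5] PP   >
          [3,4] "sent" : PP/(PP\NP)
          [4,5] "plan" : PP\NP
    [5,6] "in" : (S\NP)\(NP\S)
  [6,7] "heard" : S\(S\NP)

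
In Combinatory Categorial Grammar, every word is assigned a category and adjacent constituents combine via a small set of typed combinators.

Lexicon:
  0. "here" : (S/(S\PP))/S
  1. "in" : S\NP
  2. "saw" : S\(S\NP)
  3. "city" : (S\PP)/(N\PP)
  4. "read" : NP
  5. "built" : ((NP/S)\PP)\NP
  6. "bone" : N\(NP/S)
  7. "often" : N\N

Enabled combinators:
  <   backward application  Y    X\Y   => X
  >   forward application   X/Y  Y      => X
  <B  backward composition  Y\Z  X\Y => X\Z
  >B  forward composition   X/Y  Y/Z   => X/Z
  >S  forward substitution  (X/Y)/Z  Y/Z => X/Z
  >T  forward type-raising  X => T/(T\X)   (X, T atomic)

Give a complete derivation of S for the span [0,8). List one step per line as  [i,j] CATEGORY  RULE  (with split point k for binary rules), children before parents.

[0,1] (S/(S\PP))/S  lex  "here"
[1,2] S\NP  lex  "in"
[2,3] S\(S\NP)  lex  "saw"
[1,3] S  <  k=2
[0,3] S/(S\PP)  >  k=1
[3,4] (S\PP)/(N\PP)  lex  "city"
[4,5] NP  lex  "read"
[5,6] ((NP/S)\PP)\NP  lex  "built"
[4,6] (NP/S)\PP  <  k=5
[6,7] N\(NP/S)  lex  "bone"
[4,7] N\PP  <B  k=6
[7,8] N\N  lex  "often"
[4,8] N\PP  <B  k=7
[3,8] S\PP  >  k=4
[0,8] S  >  k=3

[0,8] S   >
  [0,3] S/(S\PP)   >
    [0,1] "here" : (S/(S\PP))/S
    [1,3] S   <
      [1,2] "in" : S\NP
      [2,3] "saw" : S\(S\NP)
  [3,8] S\PP   >
    [3,4] "city" : (S\PP)/(N\PP)
    [4,8] N\PP   <B
      [4,7] N\PP   <B
        [4,6] (NP/S)\PP   <
          [4,5] "read" : NP
          [5,6] "built" : ((NP/S)\PP)\NP
        [6,7] "bone" : N\(NP/S)
      [7,8] "often" : N\N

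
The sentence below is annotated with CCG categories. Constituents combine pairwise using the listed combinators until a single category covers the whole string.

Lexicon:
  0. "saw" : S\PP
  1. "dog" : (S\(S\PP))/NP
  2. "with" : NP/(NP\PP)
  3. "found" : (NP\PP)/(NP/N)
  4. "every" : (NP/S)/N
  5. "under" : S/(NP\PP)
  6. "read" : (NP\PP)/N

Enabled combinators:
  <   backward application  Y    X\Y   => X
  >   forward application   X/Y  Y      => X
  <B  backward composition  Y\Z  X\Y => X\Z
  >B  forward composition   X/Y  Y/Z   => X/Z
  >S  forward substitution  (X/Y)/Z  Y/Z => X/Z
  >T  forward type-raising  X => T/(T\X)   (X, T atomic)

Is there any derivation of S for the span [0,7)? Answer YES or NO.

YES

[0,7] S   <
  [0,1] "saw" : S\PP
  [1,7] S\(S\PP)   >
    [1,2] "dog" : (S\(S\PP))/NP
    [2,7] NP   >
      [2,3] "with" : NP/(NP\PP)
      [3,7] NP\PP   >
        [3,4] "found" : (NP\PP)/(NP/N)
        [4,7] NP/N   >S
          [4,5] "every" : (NP/S)/N
          [5,7] S/N   >B
            [5,6] "under" : S/(NP\PP)
            [6,7] "read" : (NP\PP)/N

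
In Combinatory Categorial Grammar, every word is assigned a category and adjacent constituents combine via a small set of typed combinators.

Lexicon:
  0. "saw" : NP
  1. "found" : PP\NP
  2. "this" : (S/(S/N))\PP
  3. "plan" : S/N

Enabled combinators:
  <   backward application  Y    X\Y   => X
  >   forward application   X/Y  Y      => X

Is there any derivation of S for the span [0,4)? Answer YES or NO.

YES

[0,4] S   >
  [0,3] S/(S/N)   <
    [0,2] PP   <
      [0,1] "saw" : NP
      [1,2] "found" : PP\NP
    [2,3] "this" : (S/(S/N))\PP
  [3,4] "plan" : S/N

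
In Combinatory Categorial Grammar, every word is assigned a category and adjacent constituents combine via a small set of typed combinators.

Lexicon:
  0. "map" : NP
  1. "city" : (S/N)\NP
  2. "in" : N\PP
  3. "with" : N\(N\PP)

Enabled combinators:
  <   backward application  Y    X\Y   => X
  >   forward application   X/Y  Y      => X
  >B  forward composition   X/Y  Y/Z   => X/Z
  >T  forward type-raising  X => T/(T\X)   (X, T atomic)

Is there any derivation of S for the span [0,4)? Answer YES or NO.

YES

[0,4] S   >
  [0,2] S/N   <
    [0,1] "map" : NP
    [1,2] "city" : (S/N)\NP
  [2,4] N   <
    [2,3] "in" : N\PP
    [3,4] "with" : N\(N\PP)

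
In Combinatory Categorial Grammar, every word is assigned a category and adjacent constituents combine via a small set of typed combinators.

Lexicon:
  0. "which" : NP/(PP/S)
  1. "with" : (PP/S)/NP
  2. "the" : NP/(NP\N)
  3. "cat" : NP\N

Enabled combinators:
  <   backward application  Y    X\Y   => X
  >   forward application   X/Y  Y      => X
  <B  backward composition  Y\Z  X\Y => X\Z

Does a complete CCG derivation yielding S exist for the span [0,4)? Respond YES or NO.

NO

NP/(PP/S) (PP/S)/NP NP/(NP\N) NP\N
CKY chart[0,4] = {NP}; S ∉ chart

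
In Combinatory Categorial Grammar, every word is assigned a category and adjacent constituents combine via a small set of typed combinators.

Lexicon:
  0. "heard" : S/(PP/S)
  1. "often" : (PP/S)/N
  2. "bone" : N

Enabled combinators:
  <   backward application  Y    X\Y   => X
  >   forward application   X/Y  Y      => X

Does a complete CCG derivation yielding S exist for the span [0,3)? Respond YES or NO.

YES

[0,3] S   >
  [0,1] "heard" : S/(PP/S)
  [1,3] PP/S   >
    [1,2] "often" : (PP/S)/N
    [2,3] "bone" : N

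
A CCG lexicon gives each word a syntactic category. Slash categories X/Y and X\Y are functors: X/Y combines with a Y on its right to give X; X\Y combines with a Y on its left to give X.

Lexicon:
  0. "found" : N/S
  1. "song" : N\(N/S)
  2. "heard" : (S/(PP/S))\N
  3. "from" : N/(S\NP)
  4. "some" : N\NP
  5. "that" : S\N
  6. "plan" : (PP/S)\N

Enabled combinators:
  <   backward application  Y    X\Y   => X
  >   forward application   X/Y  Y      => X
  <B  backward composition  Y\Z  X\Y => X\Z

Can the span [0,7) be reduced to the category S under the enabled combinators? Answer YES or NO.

[0,7] S   >
  [0,3] S/(PP/S)   <
    [0,2] N   <
      [0,1] "found" : N/S
      [1,2] "song" : N\(N/S)
    [2,3] "heard" : (S/(PP/S))\N
  [3,7] PP/S   <
    [3,6] N   >
      [3,4] "from" : N/(S\NP)
      [4,6] S\NP   <B
        [4,5] "some" : N\NP
        [5,6] "that" : S\N
    [6,7] "plan" : (PP/S)\N

YES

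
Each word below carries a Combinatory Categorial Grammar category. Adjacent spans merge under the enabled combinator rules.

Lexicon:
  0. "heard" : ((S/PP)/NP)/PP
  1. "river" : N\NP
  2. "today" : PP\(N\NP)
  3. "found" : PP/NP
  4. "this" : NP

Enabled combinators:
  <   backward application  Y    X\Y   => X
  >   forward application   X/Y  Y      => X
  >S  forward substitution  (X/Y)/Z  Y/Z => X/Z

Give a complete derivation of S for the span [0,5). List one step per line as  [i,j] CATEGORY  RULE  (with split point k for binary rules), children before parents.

[0,1] ((S/PP)/NP)/PP  lex  "heard"
[1,2] N\NP  lex  "river"
[2,3] PP\(N\NP)  lex  "today"
[1,3] PP  <  k=2
[0,3] (S/PP)/NP  >  k=1
[3,4] PP/NP  lex  "found"
[0,4] S/NP  >S  k=3
[4,5] NP  lex  "this"
[0,5] S  >  k=4

[0,5] S   >
  [0,4] S/NP   >S
    [0,3] (S/PP)/NP   >
      [0,1] "heard" : ((S/PP)/NP)/PP
      [1,3] PP   <
        [1,2] "river" : N\NP
        [2,3] "today" : PP\(N\NP)
    [3,4] "found" : PP/NP
  [4,5] "this" : NP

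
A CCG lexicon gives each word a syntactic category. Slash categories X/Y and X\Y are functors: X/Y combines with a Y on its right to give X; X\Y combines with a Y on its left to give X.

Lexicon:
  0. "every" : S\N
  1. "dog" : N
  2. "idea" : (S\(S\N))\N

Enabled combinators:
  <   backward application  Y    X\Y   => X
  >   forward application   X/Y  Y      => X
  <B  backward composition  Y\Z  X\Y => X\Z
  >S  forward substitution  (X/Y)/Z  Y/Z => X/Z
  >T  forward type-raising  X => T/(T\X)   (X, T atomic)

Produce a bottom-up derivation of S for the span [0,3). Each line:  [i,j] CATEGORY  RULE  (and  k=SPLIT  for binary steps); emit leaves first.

[0,3] S   <
  [0,1] "every" : S\N
  [1,3] S\(S\N)   <
    [1,2] "dog" : N
    [2,3] "idea" : (S\(S\N))\N

[0,1] S\N  lex  "every"
[1,2] N  lex  "dog"
[2,3] (S\(S\N))\N  lex  "idea"
[1,3] S\(S\N)  <  k=2
[0,3] S  <  k=1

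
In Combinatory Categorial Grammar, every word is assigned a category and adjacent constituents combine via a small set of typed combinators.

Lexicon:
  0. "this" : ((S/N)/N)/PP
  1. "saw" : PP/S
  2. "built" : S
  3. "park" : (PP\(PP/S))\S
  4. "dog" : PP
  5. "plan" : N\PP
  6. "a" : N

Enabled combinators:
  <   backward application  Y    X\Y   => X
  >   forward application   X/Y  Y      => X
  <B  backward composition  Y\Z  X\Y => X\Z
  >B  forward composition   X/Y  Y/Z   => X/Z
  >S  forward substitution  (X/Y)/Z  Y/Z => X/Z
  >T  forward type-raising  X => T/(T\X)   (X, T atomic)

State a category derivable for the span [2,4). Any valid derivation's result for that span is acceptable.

PP\(PP/S)

[0,7] S   >
  [0,6] S/N   >
    [0,4] (S/N)/N   >
      [0,1] "this" : ((S/N)/N)/PP
      [1,4] PP   <
        [1,2] "saw" : PP/S
        [2,4] PP\(PP/S)   <
          [2,3] "built" : S
          [3,4] "park" : (PP\(PP/S))\S
    [4,6] N   <
      [4,5] "dog" : PP
      [5,6] "plan" : N\PP
  [6,7] "a" : N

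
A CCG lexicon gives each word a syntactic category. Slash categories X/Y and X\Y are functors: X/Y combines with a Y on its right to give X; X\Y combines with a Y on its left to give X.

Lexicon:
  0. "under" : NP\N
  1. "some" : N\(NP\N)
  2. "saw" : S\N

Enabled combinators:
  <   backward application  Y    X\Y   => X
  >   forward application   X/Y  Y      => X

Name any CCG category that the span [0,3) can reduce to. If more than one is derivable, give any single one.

[0,3] S   <
  [0,2] N   <
    [0,1] "under" : NP\N
    [1,2] "some" : N\(NP\N)
  [2,3] "saw" : S\N

S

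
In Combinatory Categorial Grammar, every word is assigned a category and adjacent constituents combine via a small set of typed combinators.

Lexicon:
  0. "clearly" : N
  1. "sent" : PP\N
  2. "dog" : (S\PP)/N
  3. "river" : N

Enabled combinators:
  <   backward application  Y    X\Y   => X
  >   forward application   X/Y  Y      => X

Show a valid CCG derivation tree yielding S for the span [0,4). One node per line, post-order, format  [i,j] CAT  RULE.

[0,1] N  lex  "clearly"
[1,2] PP\N  lex  "sent"
[0,2] PP  <  k=1
[2,3] (S\PP)/N  lex  "dog"
[3,4] N  lex  "river"
[2,4] S\PP  >  k=3
[0,4] S  <  k=2

[0,4] S   <
  [0,2] PP   <
    [0,1] "clearly" : N
    [1,2] "sent" : PP\N
  [2,4] S\PP   >
    [2,3] "dog" : (S\PP)/N
    [3,4] "river" : N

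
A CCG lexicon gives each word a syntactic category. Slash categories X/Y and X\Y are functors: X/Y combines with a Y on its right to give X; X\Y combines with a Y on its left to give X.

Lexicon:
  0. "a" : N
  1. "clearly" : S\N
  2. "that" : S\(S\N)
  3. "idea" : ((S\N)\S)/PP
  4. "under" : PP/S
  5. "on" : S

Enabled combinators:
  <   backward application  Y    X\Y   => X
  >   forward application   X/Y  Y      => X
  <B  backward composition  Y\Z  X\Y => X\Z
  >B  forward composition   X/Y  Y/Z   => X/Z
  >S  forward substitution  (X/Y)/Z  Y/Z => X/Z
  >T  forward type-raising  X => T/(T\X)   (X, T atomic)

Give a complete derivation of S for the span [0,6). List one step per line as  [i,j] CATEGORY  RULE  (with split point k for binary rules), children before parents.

[0,6] S   >
  [0,1] S/(S\N)   >T
    [0,1] "a" : N
  [1,6] S\N   <
    [1,3] S   <
      [1,2] "clearly" : S\N
      [2,3] "that" : S\(S\N)
    [3,6] (S\N)\S   >
      [3,4] "idea" : ((S\N)\S)/PP
      [4,6] PP   >
        [4,5] "under" : PP/S
        [5,6] "on" : S

[0,1] N  lex  "a"
[0,1] S/(S\N)  >T
[1,2] S\N  lex  "clearly"
[2,3] S\(S\N)  lex  "that"
[1,3] S  <  k=2
[3,4] ((S\N)\S)/PP  lex  "idea"
[4,5] PP/S  lex  "under"
[5,6] S  lex  "on"
[4,6] PP  >  k=5
[3,6] (S\N)\S  >  k=4
[1,6] S\N  <  k=3
[0,6] S  >  k=1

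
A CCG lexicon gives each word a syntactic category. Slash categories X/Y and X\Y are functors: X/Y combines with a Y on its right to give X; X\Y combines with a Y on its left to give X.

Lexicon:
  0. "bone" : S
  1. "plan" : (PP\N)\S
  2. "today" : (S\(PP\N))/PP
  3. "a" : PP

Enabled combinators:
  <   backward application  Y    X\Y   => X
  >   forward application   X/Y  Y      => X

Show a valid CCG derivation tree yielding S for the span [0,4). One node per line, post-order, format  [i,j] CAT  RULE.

[0,4] S   <
  [0,2] PP\N   <
    [0,1] "bone" : S
    [1,2] "plan" : (PP\N)\S
  [2,4] S\(PP\N)   >
    [2,3] "today" : (S\(PP\N))/PP
    [3,4] "a" : PP

[0,1] S  lex  "bone"
[1,2] (PP\N)\S  lex  "plan"
[0,2] PP\N  <  k=1
[2,3] (S\(PP\N))/PP  lex  "today"
[3,4] PP  lex  "a"
[2,4] S\(PP\N)  >  k=3
[0,4] S  <  k=2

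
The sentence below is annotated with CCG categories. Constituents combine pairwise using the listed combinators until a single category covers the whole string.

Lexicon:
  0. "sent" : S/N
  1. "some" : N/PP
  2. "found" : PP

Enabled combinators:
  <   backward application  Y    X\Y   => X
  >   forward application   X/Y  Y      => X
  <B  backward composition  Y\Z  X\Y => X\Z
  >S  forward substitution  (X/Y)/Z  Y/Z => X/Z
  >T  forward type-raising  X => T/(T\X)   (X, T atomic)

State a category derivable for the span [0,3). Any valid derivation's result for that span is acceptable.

S

[0,3] S   >
  [0,1] "sent" : S/N
  [1,3] N   >
    [1,2] "some" : N/PP
    [2,3] "found" : PP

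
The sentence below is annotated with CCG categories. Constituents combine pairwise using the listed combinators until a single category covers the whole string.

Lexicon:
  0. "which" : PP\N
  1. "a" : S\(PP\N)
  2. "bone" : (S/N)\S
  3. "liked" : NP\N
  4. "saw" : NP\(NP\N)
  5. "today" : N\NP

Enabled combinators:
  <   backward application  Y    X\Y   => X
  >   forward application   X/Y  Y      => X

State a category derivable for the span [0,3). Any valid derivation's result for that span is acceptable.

S/N

[0,6] S   >
  [0,3] S/N   <
    [0,2] S   <
      [0,1] "which" : PP\N
      [1,2] "a" : S\(PP\N)
    [2,3] "bone" : (S/N)\S
  [3,6] N   <
    [3,5] NP   <
      [3,4] "liked" : NP\N
      [4,5] "saw" : NP\(NP\N)
    [5,6] "today" : N\NP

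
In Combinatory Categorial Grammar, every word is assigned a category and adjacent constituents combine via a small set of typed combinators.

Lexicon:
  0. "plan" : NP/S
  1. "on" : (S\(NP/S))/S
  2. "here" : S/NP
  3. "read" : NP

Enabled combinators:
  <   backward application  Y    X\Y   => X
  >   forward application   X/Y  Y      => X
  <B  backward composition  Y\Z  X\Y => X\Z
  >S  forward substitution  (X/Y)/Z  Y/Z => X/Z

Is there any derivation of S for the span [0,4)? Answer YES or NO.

[0,4] S   <
  [0,1] "plan" : NP/S
  [1,4] S\(NP/S)   >
    [1,2] "on" : (S\(NP/S))/S
    [2,4] S   >
      [2,3] "here" : S/NP
      [3,4] "read" : NP

YES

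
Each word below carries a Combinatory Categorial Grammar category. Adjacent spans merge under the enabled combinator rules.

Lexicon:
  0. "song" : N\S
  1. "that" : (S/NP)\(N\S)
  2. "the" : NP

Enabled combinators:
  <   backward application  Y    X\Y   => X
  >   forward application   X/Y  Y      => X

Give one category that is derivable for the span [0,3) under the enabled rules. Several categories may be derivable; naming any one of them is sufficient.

[0,3] S   >
  [0,2] S/NP   <
    [0,1] "song" : N\S
    [1,2] "that" : (S/NP)\(N\S)
  [2,3] "the" : NP

S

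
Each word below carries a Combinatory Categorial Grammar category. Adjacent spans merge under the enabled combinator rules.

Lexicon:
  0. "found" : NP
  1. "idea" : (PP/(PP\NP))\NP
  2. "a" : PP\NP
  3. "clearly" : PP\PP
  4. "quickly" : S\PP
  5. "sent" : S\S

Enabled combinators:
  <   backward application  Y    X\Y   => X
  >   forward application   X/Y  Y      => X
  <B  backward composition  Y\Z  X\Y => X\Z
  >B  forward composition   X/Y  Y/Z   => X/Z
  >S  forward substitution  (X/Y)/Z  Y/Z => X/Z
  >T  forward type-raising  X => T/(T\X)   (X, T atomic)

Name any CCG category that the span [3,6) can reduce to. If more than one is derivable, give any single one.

S\PP

[0,6] S   <
  [0,3] PP   >
    [0,2] PP/(PP\NP)   <
      [0,1] "found" : NP
      [1,2] "idea" : (PP/(PP\NP))\NP
    [2,3] "a" : PP\NP
  [3,6] S\PP   <B
    [3,5] S\PP   <B
      [3,4] "clearly" : PP\PP
      [4,5] "quickly" : S\PP
    [5,6] "sent" : S\S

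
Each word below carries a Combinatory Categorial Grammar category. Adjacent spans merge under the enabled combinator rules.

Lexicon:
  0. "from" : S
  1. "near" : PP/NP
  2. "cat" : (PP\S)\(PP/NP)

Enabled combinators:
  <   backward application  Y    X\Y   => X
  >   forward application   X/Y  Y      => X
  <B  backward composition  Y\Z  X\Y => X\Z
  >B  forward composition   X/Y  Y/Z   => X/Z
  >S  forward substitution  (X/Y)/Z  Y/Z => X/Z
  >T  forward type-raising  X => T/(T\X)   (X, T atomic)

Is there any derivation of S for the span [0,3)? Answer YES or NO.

NO

S PP/NP (PP\S)\(PP/NP)
CKY chart[0,3] = {N/(N\PP), NP/(NP\PP), PP, PP/(PP\PP), S/(S\PP)}; S ∉ chart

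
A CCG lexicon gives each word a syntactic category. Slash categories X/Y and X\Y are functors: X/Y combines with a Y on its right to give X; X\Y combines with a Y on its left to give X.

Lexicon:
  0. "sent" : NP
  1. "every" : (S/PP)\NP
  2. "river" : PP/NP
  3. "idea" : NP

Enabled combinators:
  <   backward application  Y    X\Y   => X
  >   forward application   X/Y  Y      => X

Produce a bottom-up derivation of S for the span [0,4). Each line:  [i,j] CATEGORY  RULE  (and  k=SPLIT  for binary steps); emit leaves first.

[0,4] S   >
  [0,2] S/PP   <
    [0,1] "sent" : NP
    [1,2] "every" : (S/PP)\NP
  [2,4] PP   >
    [2,3] "river" : PP/NP
    [3,4] "idea" : NP

[0,1] NP  lex  "sent"
[1,2] (S/PP)\NP  lex  "every"
[0,2] S/PP  <  k=1
[2,3] PP/NP  lex  "river"
[3,4] NP  lex  "idea"
[2,4] PP  >  k=3
[0,4] S  >  k=2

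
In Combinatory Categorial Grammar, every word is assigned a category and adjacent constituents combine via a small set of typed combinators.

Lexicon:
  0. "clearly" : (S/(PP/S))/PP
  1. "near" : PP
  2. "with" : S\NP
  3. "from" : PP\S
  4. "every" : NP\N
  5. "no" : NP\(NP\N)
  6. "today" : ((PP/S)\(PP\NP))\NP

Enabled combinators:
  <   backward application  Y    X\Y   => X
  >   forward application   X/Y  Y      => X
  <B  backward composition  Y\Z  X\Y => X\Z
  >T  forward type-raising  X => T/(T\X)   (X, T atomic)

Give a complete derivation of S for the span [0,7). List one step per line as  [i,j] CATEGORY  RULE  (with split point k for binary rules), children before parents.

[0,7] S   >
  [0,2] S/(PP/S)   >
    [0,1] "clearly" : (S/(PP/S))/PP
    [1,2] "near" : PP
  [2,7] PP/S   <
    [2,4] PP\NP   <B
      [2,3] "with" : S\NP
      [3,4] "from" : PP\S
    [4,7] (PP/S)\(PP\NP)   <
      [4,6] NP   <
        [4,5] "every" : NP\N
        [5,6] "no" : NP\(NP\N)
      [6,7] "today" : ((PP/S)\(PP\NP))\NP

[0,1] (S/(PP/S))/PP  lex  "clearly"
[1,2] PP  lex  "near"
[0,2] S/(PP/S)  >  k=1
[2,3] S\NP  lex  "with"
[3,4] PP\S  lex  "from"
[2,4] PP\NP  <B  k=3
[4,5] NP\N  lex  "every"
[5,6] NP\(NP\N)  lex  "no"
[4,6] NP  <  k=5
[6,7] ((PP/S)\(PP\NP))\NP  lex  "today"
[4,7] (PP/S)\(PP\NP)  <  k=6
[2,7] PP/S  <  k=4
[0,7] S  >  k=2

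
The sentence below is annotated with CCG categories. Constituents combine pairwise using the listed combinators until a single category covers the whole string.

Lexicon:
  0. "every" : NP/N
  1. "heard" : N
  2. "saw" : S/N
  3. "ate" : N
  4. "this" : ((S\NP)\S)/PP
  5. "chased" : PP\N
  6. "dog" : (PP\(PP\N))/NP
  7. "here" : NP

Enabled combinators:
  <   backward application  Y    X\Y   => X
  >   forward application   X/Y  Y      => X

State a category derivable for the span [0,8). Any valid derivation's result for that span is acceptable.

[0,8] S   <
  [0,2] NP   >
    [0,1] "every" : NP/N
    [1,2] "heard" : N
  [2,8] S\NP   <
    [2,4] S   >
      [2,3] "saw" : S/N
      [3,4] "ate" : N
    [4,8] (S\NP)\S   >
      [4,5] "this" : ((S\NP)\S)/PP
      [5,8] PP   <
        [5,6] "chased" : PP\N
        [6,8] PP\(PP\N)   >
          [6,7] "dog" : (PP\(PP\N))/NP
          [7,8] "here" : NP

S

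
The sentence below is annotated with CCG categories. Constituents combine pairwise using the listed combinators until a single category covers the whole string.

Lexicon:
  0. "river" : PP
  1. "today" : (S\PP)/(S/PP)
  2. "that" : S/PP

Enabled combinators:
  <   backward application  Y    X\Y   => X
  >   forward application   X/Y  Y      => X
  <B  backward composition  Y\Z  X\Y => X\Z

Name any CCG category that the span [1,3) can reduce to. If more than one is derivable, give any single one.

S\PP

[0,3] S   <
  [0,1] "river" : PP
  [1,3] S\PP   >
    [1,2] "today" : (S\PP)/(S/PP)
    [2,3] "that" : S/PP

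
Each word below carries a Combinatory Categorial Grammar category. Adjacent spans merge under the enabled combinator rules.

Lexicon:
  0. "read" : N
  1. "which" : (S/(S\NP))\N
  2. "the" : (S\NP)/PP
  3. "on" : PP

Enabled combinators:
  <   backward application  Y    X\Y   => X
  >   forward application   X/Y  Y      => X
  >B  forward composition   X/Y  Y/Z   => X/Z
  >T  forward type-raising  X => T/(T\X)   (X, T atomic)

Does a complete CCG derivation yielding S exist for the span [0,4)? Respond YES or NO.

YES

[0,4] S   >
  [0,2] S/(S\NP)   <
    [0,1] "read" : N
    [1,2] "which" : (S/(S\NP))\N
  [2,4] S\NP   >
    [2,3] "the" : (S\NP)/PP
    [3,4] "on" : PP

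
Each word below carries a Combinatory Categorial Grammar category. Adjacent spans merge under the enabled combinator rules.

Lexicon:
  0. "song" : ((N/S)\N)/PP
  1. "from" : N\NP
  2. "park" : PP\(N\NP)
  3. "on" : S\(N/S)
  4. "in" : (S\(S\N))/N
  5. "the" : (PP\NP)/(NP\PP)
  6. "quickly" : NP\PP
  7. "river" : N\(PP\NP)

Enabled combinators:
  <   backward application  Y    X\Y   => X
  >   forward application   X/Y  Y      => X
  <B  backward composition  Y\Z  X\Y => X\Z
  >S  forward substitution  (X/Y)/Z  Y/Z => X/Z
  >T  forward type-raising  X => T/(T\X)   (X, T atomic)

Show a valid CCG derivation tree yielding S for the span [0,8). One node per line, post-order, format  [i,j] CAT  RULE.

[0,8] S   <
  [0,4] S\N   <B
    [0,3] (N/S)\N   >
      [0,1] "song" : ((N/S)\N)/PP
      [1,3] PP   <
        [1,2] "from" : N\NP
        [2,3] "park" : PP\(N\NP)
    [3,4] "on" : S\(N/S)
  [4,8] S\(S\N)   >
    [4,5] "in" : (S\(S\N))/N
    [5,8] N   <
      [5,7] PP\NP   >
        [5,6] "the" : (PP\NP)/(NP\PP)
        [6,7] "quickly" : NP\PP
      [7,8] "river" : N\(PP\NP)

[0,1] ((N/S)\N)/PP  lex  "song"
[1,2] N\NP  lex  "from"
[2,3] PP\(N\NP)  lex  "park"
[1,3] PP  <  k=2
[0,3] (N/S)\N  >  k=1
[3,4] S\(N/S)  lex  "on"
[0,4] S\N  <B  k=3
[4,5] (S\(S\N))/N  lex  "in"
[5,6] (PP\NP)/(NP\PP)  lex  "the"
[6,7] NP\PP  lex  "quickly"
[5,7] PP\NP  >  k=6
[7,8] N\(PP\NP)  lex  "river"
[5,8] N  <  k=7
[4,8] S\(S\N)  >  k=5
[0,8] S  <  k=4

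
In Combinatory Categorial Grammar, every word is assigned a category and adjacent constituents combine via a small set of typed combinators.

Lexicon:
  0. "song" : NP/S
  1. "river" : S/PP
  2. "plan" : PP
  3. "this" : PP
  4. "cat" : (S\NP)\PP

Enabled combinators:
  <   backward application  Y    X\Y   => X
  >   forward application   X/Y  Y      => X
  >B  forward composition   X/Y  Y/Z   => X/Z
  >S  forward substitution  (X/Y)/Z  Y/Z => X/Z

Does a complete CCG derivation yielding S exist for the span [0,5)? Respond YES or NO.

[0,5] S   <
  [0,3] NP   >
    [0,2] NP/PP   >B
      [0,1] "song" : NP/S
      [1,2] "river" : S/PP
    [2,3] "plan" : PP
  [3,5] S\NP   <
    [3,4] "this" : PP
    [4,5] "cat" : (S\NP)\PP

YES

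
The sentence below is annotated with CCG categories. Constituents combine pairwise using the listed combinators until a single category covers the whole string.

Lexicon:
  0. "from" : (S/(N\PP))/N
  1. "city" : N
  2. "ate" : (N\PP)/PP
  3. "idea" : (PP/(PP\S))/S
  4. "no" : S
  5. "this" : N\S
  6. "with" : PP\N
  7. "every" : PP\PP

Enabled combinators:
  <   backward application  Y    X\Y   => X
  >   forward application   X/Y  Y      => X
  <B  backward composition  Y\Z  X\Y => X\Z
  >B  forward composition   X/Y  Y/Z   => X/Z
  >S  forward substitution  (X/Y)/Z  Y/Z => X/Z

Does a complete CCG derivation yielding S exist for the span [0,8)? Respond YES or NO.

[0,8] S   >
  [0,2] S/(N\PP)   >
    [0,1] "from" : (S/(N\PP))/N
    [1,2] "city" : N
  [2,8] N\PP   >
    [2,3] "ate" : (N\PP)/PP
    [3,8] PP   >
      [3,5] PP/(PP\S)   >
        [3,4] "idea" : (PP/(PP\S))/S
        [4,5] "no" : S
      [5,8] PP\S   <B
        [5,6] "this" : N\S
        [6,8] PP\N   <B
          [6,7] "with" : PP\N
          [7,8] "every" : PP\PP

YES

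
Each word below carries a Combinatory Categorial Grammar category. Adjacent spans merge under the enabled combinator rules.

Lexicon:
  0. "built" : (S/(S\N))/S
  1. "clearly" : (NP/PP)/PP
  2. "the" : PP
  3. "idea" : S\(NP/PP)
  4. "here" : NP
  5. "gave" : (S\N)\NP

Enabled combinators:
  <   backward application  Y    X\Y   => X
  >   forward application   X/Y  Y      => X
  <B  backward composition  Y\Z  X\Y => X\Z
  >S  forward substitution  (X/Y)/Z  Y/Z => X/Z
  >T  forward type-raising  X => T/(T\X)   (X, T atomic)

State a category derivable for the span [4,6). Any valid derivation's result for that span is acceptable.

S\N

[0,6] S   >
  [0,4] S/(S\N)   >
    [0,1] "built" : (S/(S\N))/S
    [1,4] S   <
      [1,3] NP/PP   >
        [1,2] "clearly" : (NP/PP)/PP
        [2,3] "the" : PP
      [3,4] "idea" : S\(NP/PP)
  [4,6] S\N   <
    [4,5] "here" : NP
    [5,6] "gave" : (S\N)\NP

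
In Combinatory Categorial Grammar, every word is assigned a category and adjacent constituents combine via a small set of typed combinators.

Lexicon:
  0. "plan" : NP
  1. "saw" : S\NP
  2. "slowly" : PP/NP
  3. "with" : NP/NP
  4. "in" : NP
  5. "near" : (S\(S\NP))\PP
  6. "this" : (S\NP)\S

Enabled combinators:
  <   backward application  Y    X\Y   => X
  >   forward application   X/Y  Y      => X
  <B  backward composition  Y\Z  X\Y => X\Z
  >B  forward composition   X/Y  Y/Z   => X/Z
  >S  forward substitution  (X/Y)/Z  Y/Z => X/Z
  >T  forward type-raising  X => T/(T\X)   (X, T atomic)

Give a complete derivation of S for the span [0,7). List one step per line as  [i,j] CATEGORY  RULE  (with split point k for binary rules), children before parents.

[0,7] S   <
  [0,1] "plan" : NP
  [1,7] S\NP   <
    [1,6] S   <
      [1,2] "saw" : S\NP
      [2,6] S\(S\NP)   <
        [2,5] PP   >
          [2,4] PP/NP   >B
            [2,3] "slowly" : PP/NP
            [3,4] "with" : NP/NP
          [4,5] "in" : NP
        [5,6] "near" : (S\(S\NP))\PP
    [6,7] "this" : (S\NP)\S

[0,1] NP  lex  "plan"
[1,2] S\NP  lex  "saw"
[2,3] PP/NP  lex  "slowly"
[3,4] NP/NP  lex  "with"
[2,4] PP/NP  >B  k=3
[4,5] NP  lex  "in"
[2,5] PP  >  k=4
[5,6] (S\(S\NP))\PP  lex  "near"
[2,6] S\(S\NP)  <  k=5
[1,6] S  <  k=2
[6,7] (S\NP)\S  lex  "this"
[1,7] S\NP  <  k=6
[0,7] S  <  k=1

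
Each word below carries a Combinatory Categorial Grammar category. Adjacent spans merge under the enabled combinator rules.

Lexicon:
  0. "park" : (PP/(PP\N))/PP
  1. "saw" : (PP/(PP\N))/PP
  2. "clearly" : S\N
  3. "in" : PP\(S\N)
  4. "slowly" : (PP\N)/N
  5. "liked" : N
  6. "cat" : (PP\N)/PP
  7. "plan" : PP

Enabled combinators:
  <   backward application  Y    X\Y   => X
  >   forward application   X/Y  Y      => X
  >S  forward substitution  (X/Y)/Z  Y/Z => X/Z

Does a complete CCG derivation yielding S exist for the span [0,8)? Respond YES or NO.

NO

(PP/(PP\N))/PP (PP/(PP\N))/PP S\N PP\(S\N) (PP\N)/N N (PP\N)/PP PP
CKY chart[0,8] = {PP}; S ∉ chart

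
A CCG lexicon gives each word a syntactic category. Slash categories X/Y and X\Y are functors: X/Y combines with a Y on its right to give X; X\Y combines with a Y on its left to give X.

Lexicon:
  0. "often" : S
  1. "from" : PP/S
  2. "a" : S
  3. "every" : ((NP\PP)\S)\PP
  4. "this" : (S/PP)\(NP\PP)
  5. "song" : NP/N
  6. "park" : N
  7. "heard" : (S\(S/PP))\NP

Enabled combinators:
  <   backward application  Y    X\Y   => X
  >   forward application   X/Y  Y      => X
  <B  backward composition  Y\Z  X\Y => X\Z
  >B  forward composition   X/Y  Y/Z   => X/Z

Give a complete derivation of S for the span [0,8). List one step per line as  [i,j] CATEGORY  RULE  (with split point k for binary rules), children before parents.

[0,8] S   <
  [0,5] S/PP   <
    [0,4] NP\PP   <
      [0,1] "often" : S
      [1,4] (NP\PP)\S   <
        [1,3] PP   >
          [1,2] "from" : PP/S
          [2,3] "a" : S
        [3,4] "every" : ((NP\PP)\S)\PP
    [4,5] "this" : (S/PP)\(NP\PP)
  [5,8] S\(S/PP)   <
    [5,7] NP   >
      [5,6] "song" : NP/N
      [6,7] "park" : N
    [7,8] "heard" : (S\(S/PP))\NP

[0,1] S  lex  "often"
[1,2] PP/S  lex  "from"
[2,3] S  lex  "a"
[1,3] PP  >  k=2
[3,4] ((NP\PP)\S)\PP  lex  "every"
[1,4] (NP\PP)\S  <  k=3
[0,4] NP\PP  <  k=1
[4,5] (S/PP)\(NP\PP)  lex  "this"
[0,5] S/PP  <  k=4
[5,6] NP/N  lex  "song"
[6,7] N  lex  "park"
[5,7] NP  >  k=6
[7,8] (S\(S/PP))\NP  lex  "heard"
[5,8] S\(S/PP)  <  k=7
[0,8] S  <  k=5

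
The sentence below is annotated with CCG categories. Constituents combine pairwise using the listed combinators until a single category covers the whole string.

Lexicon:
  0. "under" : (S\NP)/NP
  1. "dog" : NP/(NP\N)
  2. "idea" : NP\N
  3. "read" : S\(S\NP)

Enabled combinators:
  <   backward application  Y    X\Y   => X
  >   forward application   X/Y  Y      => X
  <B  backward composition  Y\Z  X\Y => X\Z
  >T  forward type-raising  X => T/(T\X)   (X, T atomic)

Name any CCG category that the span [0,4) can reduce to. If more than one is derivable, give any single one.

[0,4] S   <
  [0,3] S\NP   >
    [0,1] "under" : (S\NP)/NP
    [1,3] NP   >
      [1,2] "dog" : NP/(NP\N)
      [2,3] "idea" : NP\N
  [3,4] "read" : S\(S\NP)

S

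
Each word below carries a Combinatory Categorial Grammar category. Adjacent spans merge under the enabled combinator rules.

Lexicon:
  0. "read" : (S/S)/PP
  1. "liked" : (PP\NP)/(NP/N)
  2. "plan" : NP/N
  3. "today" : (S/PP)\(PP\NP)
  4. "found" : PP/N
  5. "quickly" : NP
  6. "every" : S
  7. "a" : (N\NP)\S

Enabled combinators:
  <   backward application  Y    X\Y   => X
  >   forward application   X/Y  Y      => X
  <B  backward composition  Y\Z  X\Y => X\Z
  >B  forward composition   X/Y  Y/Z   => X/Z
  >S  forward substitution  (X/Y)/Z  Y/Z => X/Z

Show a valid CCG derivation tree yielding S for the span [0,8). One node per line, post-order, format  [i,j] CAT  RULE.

[0,1] (S/S)/PP  lex  "read"
[1,2] (PP\NP)/(NP/N)  lex  "liked"
[2,3] NP/N  lex  "plan"
[1,3] PP\NP  >  k=2
[3,4] (S/PP)\(PP\NP)  lex  "today"
[1,4] S/PP  <  k=3
[0,4] S/PP  >S  k=1
[4,5] PP/N  lex  "found"
[5,6] NP  lex  "quickly"
[6,7] S  lex  "every"
[7,8] (N\NP)\S  lex  "a"
[6,8] N\NP  <  k=7
[5,8] N  <  k=6
[4,8] PP  >  k=5
[0,8] S  >  k=4

[0,8] S   >
  [0,4] S/PP   >S
    [0,1] "read" : (S/S)/PP
    [1,4] S/PP   <
      [1,3] PP\NP   >
        [1,2] "liked" : (PP\NP)/(NP/N)
        [2,3] "plan" : NP/N
      [3,4] "today" : (S/PP)\(PP\NP)
  [4,8] PP   >
    [4,5] "found" : PP/N
    [5,8] N   <
      [5,6] "quickly" : NP
      [6,8] N\NP   <
        [6,7] "every" : S
        [7,8] "a" : (N\NP)\S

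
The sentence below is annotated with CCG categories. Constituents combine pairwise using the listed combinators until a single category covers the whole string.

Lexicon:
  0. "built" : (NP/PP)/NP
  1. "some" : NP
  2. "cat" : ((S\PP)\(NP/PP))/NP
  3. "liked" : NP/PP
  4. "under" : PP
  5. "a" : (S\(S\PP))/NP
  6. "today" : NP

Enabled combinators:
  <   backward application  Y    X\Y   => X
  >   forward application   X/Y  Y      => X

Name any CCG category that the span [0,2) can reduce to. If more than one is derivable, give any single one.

[0,7] S   <
  [0,5] S\PP   <
    [0,2] NP/PP   >
      [0,1] "built" : (NP/PP)/NP
      [1,2] "some" : NP
    [2,5] (S\PP)\(NP/PP)   >
      [2,3] "cat" : ((S\PP)\(NP/PP))/NP
      [3,5] NP   >
        [3,4] "liked" : NP/PP
        [4,5] "under" : PP
  [5,7] S\(S\PP)   >
    [5,6] "a" : (S\(S\PP))/NP
    [6,7] "today" : NP

NP/PP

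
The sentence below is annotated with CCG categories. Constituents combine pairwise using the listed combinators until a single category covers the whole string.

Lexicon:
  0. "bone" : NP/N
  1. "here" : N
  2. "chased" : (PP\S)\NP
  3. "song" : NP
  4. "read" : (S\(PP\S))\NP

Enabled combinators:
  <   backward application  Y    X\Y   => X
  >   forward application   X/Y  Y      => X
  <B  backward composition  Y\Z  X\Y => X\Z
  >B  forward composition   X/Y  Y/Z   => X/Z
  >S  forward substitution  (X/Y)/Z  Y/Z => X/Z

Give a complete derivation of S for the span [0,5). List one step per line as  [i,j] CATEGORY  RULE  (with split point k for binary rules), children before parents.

[0,5] S   <
  [0,2] NP   >
    [0,1] "bone" : NP/N
    [1,2] "here" : N
  [2,5] S\NP   <B
    [2,3] "chased" : (PP\S)\NP
    [3,5] S\(PP\S)   <
      [3,4] "song" : NP
      [4,5] "read" : (S\(PP\S))\NP

[0,1] NP/N  lex  "bone"
[1,2] N  lex  "here"
[0,2] NP  >  k=1
[2,3] (PP\S)\NP  lex  "chased"
[3,4] NP  lex  "song"
[4,5] (S\(PP\S))\NP  lex  "read"
[3,5] S\(PP\S)  <  k=4
[2,5] S\NP  <B  k=3
[0,5] S  <  k=2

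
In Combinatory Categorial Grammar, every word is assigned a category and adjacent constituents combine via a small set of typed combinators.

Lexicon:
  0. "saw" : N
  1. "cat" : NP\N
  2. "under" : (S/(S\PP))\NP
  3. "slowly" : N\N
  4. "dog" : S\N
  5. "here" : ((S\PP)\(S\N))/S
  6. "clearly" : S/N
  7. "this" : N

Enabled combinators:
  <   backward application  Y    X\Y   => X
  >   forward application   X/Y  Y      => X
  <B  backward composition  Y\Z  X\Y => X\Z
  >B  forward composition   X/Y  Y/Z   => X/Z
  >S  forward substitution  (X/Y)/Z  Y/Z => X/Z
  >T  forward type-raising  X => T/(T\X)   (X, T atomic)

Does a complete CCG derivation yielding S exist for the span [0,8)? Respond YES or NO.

YES

[0,8] S   >
  [0,3] S/(S\PP)   <
    [0,2] NP   <
      [0,1] "saw" : N
      [1,2] "cat" : NP\N
    [2,3] "under" : (S/(S\PP))\NP
  [3,8] S\PP   <
    [3,5] S\N   <B
      [3,4] "slowly" : N\N
      [4,5] "dog" : S\N
    [5,8] (S\PP)\(S\N)   >
      [5,6] "here" : ((S\PP)\(S\N))/S
      [6,8] S   >
        [6,7] "clearly" : S/N
        [7,8] "this" : N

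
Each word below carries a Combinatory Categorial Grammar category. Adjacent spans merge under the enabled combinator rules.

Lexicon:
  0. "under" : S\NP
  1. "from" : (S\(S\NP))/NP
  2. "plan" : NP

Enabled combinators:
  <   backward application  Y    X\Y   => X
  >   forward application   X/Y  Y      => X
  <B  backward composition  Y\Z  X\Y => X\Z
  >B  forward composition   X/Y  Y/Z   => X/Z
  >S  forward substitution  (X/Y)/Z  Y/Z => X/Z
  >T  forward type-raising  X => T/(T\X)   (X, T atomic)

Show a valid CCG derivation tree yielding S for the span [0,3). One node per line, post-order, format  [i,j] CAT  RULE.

[0,3] S   <
  [0,1] "under" : S\NP
  [1,3] S\(S\NP)   >
    [1,2] "from" : (S\(S\NP))/NP
    [2,3] "plan" : NP

[0,1] S\NP  lex  "under"
[1,2] (S\(S\NP))/NP  lex  "from"
[2,3] NP  lex  "plan"
[1,3] S\(S\NP)  >  k=2
[0,3] S  <  k=1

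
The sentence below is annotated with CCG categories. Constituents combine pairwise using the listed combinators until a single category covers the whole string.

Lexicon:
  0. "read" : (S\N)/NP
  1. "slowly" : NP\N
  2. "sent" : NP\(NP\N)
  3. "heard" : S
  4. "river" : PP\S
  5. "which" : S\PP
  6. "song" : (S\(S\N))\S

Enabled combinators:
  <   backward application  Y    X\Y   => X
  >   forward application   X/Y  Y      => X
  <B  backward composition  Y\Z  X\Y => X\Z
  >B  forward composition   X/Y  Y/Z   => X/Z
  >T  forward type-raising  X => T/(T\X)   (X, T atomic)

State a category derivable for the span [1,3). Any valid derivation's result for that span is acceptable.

[0,7] S   <
  [0,3] S\N   >
    [0,1] "read" : (S\N)/NP
    [1,3] NP   <
      [1,2] "slowly" : NP\N
      [2,3] "sent" : NP\(NP\N)
  [3,7] S\(S\N)   <
    [3,6] S   <
      [3,5] PP   <
        [3,4] "heard" : S
        [4,5] "river" : PP\S
      [5,6] "which" : S\PP
    [6,7] "song" : (S\(S\N))\S

NP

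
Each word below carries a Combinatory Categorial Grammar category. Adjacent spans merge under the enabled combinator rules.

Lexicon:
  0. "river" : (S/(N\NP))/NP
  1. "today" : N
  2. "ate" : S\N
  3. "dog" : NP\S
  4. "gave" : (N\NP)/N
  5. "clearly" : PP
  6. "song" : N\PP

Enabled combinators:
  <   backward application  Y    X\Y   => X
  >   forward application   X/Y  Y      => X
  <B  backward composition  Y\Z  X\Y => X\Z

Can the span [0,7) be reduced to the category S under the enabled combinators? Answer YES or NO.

YES

[0,7] S   >
  [0,4] S/(N\NP)   >
    [0,1] "river" : (S/(N\NP))/NP
    [1,4] NP   <
      [1,3] S   <
        [1,2] "today" : N
        [2,3] "ate" : S\N
      [3,4] "dog" : NP\S
  [4,7] N\NP   >
    [4,5] "gave" : (N\NP)/N
    [5,7] N   <
      [5,6] "clearly" : PP
      [6,7] "song" : N\PP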